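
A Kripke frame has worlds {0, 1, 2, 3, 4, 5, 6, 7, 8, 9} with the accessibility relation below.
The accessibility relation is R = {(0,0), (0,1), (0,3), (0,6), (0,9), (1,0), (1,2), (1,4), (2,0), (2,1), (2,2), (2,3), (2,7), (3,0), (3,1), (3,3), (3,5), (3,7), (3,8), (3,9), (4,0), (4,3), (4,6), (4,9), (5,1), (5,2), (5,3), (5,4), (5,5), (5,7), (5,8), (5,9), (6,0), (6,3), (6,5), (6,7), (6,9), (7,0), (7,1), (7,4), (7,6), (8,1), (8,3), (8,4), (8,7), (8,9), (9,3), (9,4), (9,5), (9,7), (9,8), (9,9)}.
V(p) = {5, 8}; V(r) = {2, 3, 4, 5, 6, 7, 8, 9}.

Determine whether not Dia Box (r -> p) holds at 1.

At 1: Dia Box (r -> p) is false, so not Dia Box (r -> p) is true.
  At 1: Dia Box (r -> p) requires Box (r -> p) at some successor in {0, 2, 4}.
    At 0: Box (r -> p) is false.
    At 2: Box (r -> p) is false.
    At 4: Box (r -> p) is false.
  So Dia Box (r -> p) is false at 1.

Yes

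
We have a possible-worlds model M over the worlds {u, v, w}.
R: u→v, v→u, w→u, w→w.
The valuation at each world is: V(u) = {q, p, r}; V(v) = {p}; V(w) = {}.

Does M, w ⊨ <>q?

Yes

At w: <>q requires q at some successor in {u, w}.
  q holds at u, so <>q is true at w.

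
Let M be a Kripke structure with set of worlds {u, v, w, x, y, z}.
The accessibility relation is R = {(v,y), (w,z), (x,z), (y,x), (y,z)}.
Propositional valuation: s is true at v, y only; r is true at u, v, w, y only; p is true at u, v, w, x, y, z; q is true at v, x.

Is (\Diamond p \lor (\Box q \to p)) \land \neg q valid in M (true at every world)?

Let φ = (\Diamond p \lor (\Box q \to p)) \land \neg q. Evaluate φ at each world:
  u (successors ∅): φ is true.
  v (successors {y}): φ is false.
  w (successors {z}): φ is true.
  x (successors {z}): φ is false.
  y (successors {x, z}): φ is true.
  z (successors ∅): φ is true.
Detail at v (counterexample):
  At v: \Diamond p \lor (\Box q \to p) is true, \neg q is false, so (\Diamond p \lor (\Box q \to p)) \land \neg q is false.
    At v: \Diamond p is true, \Box q \to p is true, so \Diamond p \lor (\Box q \to p) is true.
      At v: \Diamond p requires p at some successor in {y}.
        p holds at y, so \Diamond p is true at v.
      At v: \Box q is false, p is true, so \Box q \to p is true.

No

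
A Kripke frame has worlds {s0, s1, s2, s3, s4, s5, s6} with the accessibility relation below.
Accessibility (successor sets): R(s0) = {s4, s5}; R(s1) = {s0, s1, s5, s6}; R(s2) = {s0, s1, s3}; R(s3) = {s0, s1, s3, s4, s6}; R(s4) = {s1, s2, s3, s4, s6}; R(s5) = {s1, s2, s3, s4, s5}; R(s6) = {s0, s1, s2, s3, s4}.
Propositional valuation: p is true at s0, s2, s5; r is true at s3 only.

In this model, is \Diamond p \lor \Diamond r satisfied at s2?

Yes

At s2: \Diamond p is true, \Diamond r is true, so \Diamond p \lor \Diamond r is true.
  At s2: \Diamond p requires p at some successor in {s0, s1, s3}.
    p holds at s0, so \Diamond p is true at s2.
  At s2: \Diamond r requires r at some successor in {s0, s1, s3}.
    r holds at s3, so \Diamond r is true at s2.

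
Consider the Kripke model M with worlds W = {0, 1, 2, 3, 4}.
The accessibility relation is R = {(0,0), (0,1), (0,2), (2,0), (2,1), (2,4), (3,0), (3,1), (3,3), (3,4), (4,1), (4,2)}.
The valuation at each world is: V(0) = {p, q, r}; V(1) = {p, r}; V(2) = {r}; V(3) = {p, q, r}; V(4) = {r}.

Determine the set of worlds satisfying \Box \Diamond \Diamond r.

1

Recall that \Box ψ holds at a world iff ψ holds at every accessible world, and \Diamond ψ holds iff ψ holds at some accessible world.
Let φ = \Box \Diamond \Diamond r. Evaluate φ at each world:
  0 (successors {0, 1, 2}): φ is false.
  1 (successors ∅): φ is true.
  2 (successors {0, 1, 4}): φ is false.
  3 (successors {0, 1, 3, 4}): φ is false.
  4 (successors {1, 2}): φ is false.
For instance, at 3:
  At 3: \Box \Diamond \Diamond r requires \Diamond \Diamond r at every successor {0, 1, 3, 4}.
    \Diamond \Diamond r fails at 1, so \Box \Diamond \Diamond r is false at 3.
      At 1: no accessible worlds, so \Diamond \Diamond r is false.
Satisfying worlds: {1}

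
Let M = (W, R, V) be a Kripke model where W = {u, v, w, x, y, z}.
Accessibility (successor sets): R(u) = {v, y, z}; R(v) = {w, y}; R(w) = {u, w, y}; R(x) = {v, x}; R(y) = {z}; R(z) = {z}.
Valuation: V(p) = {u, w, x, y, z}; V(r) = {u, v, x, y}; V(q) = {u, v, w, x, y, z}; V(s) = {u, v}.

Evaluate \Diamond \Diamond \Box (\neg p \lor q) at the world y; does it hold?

Yes

At y: \Diamond \Diamond \Box (\neg p \lor q) requires \Diamond \Box (\neg p \lor q) at some successor in {z}.
  \Diamond \Box (\neg p \lor q) holds at z, so \Diamond \Diamond \Box (\neg p \lor q) is true at y.
    At z: \Diamond \Box (\neg p \lor q) requires \Box (\neg p \lor q) at some successor in {z}.
      \Box (\neg p \lor q) holds at z, so \Diamond \Box (\neg p \lor q) is true at z.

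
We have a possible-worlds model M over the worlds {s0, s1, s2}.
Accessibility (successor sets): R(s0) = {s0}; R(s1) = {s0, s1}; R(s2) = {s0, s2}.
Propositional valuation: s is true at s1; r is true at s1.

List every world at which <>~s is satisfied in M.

s0, s1, s2

Let φ = <>~s. Evaluate φ at each world:
  s0 (successors {s0}): φ is true.
  s1 (successors {s0, s1}): φ is true.
  s2 (successors {s0, s2}): φ is true.
For instance, at s0:
  At s0: <>~s requires ~s at some successor in {s0}.
    ~s holds at s0, so <>~s is true at s0.
Satisfying worlds: {s0, s1, s2}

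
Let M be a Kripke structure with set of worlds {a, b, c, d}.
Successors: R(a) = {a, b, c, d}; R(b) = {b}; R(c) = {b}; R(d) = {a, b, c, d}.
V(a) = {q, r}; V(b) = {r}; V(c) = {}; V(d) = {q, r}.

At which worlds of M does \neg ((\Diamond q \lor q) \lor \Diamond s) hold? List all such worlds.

Let φ = \neg ((\Diamond q \lor q) \lor \Diamond s). Evaluate φ at each world:
  a (successors {a, b, c, d}): φ is false.
  b (successors {b}): φ is true.
  c (successors {b}): φ is true.
  d (successors {a, b, c, d}): φ is false.
For instance, at c:
  At c: (\Diamond q \lor q) \lor \Diamond s is false, so \neg ((\Diamond q \lor q) \lor \Diamond s) is true.
    At c: \Diamond q \lor q is false, \Diamond s is false, so (\Diamond q \lor q) \lor \Diamond s is false.
      At c: \Diamond q is false, q is false, so \Diamond q \lor q is false.
      At c: \Diamond s requires s at some successor in {b}.
        At b: s is false.
      So \Diamond s is false at c.
Satisfying worlds: {b, c}

b, c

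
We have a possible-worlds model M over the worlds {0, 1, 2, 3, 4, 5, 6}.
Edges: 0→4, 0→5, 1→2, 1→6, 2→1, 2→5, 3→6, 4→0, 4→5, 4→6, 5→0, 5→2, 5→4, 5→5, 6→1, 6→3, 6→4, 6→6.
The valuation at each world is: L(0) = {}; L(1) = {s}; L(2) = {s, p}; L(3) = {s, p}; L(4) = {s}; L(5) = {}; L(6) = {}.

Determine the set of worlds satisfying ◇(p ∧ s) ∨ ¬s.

0, 1, 5, 6

Let φ = ◇(p ∧ s) ∨ ¬s. Evaluate φ at each world:
  0 (successors {4, 5}): φ is true.
  1 (successors {2, 6}): φ is true.
  2 (successors {1, 5}): φ is false.
  3 (successors {6}): φ is false.
  4 (successors {0, 5, 6}): φ is false.
  5 (successors {0, 2, 4, 5}): φ is true.
  6 (successors {1, 3, 4, 6}): φ is true.
For instance, at 3:
  At 3: ◇(p ∧ s) is false, ¬s is false, so ◇(p ∧ s) ∨ ¬s is false.
    At 3: ◇(p ∧ s) requires p ∧ s at some successor in {6}.
      At 6: p ∧ s is false.
    So ◇(p ∧ s) is false at 3.
Satisfying worlds: {0, 1, 5, 6}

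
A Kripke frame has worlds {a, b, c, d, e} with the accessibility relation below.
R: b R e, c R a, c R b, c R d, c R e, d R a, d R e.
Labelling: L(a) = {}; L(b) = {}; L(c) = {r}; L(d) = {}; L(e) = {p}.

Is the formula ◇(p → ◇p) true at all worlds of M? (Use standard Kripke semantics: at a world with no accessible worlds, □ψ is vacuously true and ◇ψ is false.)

No

Let φ = ◇(p → ◇p). Evaluate φ at each world:
  a (successors ∅): φ is false.
  b (successors {e}): φ is false.
  c (successors {a, b, d, e}): φ is true.
  d (successors {a, e}): φ is true.
  e (successors ∅): φ is false.
Detail at a (counterexample):
  At a: no accessible worlds, so ◇(p → ◇p) is false.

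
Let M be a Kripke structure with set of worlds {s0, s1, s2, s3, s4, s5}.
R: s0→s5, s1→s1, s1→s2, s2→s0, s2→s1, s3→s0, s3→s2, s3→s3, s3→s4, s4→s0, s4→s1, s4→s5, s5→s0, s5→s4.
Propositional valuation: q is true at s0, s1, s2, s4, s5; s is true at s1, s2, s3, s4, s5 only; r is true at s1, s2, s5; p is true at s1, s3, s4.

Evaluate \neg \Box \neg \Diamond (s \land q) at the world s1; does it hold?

At s1: \Box \neg \Diamond (s \land q) is false, so \neg \Box \neg \Diamond (s \land q) is true.
  At s1: \Box \neg \Diamond (s \land q) requires \neg \Diamond (s \land q) at every successor {s1, s2}.
    \neg \Diamond (s \land q) fails at s1, so \Box \neg \Diamond (s \land q) is false at s1.
      At s1: \Diamond (s \land q) is true, so \neg \Diamond (s \land q) is false.

Yes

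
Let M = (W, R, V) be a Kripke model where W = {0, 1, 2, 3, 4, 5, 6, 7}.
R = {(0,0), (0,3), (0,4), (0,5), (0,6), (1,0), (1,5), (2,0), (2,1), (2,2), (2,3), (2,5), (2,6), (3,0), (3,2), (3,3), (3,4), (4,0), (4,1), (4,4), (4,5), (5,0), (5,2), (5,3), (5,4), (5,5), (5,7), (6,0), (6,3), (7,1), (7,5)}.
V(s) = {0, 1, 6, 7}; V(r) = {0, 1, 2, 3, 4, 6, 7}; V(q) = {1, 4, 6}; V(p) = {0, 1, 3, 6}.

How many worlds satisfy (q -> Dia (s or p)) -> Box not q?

2

Let φ = (q -> Dia (s or p)) -> Box not q. Evaluate φ at each world:
  0 (successors {0, 3, 4, 5, 6}): φ is false.
  1 (successors {0, 5}): φ is true.
  2 (successors {0, 1, 2, 3, 5, 6}): φ is false.
  3 (successors {0, 2, 3, 4}): φ is false.
  4 (successors {0, 1, 4, 5}): φ is false.
  5 (successors {0, 2, 3, 4, 5, 7}): φ is false.
  6 (successors {0, 3}): φ is true.
  7 (successors {1, 5}): φ is false.
For instance, at 0:
  At 0: q -> Dia (s or p) is true, Box not q is false, so (q -> Dia (s or p)) -> Box not q is false.
    At 0: q is false, Dia (s or p) is true, so q -> Dia (s or p) is true.
      At 0: Dia (s or p) requires s or p at some successor in {0, 3, 4, 5, 6}.
        s or p holds at 0, so Dia (s or p) is true at 0.
    At 0: Box not q requires not q at every successor {0, 3, 4, 5, 6}.
      not q fails at 4, so Box not q is false at 0.
Satisfying worlds: {1, 6}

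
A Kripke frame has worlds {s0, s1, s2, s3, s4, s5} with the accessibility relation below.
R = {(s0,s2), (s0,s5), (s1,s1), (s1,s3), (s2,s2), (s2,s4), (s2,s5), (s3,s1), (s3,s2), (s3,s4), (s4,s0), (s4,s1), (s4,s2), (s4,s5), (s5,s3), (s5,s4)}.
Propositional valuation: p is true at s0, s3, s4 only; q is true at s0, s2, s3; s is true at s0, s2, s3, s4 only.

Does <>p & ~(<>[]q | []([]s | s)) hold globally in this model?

No

Let φ = <>p & ~(<>[]q | []([]s | s)). Evaluate φ at each world:
  s0 (successors {s2, s5}): φ is false.
  s1 (successors {s1, s3}): φ is true.
  s2 (successors {s2, s4, s5}): φ is false.
  s3 (successors {s1, s2, s4}): φ is true.
  s4 (successors {s0, s1, s2, s5}): φ is true.
  s5 (successors {s3, s4}): φ is false.
Detail at s0 (counterexample):
  At s0: <>p is false, ~(<>[]q | []([]s | s)) is false, so <>p & ~(<>[]q | []([]s | s)) is false.
    At s0: <>p requires p at some successor in {s2, s5}.
      At s2: p is false.
      At s5: p is false.
    So <>p is false at s0.
    At s0: <>[]q | []([]s | s) is true, so ~(<>[]q | []([]s | s)) is false.
      At s0: <>[]q is false, []([]s | s) is true, so <>[]q | []([]s | s) is true.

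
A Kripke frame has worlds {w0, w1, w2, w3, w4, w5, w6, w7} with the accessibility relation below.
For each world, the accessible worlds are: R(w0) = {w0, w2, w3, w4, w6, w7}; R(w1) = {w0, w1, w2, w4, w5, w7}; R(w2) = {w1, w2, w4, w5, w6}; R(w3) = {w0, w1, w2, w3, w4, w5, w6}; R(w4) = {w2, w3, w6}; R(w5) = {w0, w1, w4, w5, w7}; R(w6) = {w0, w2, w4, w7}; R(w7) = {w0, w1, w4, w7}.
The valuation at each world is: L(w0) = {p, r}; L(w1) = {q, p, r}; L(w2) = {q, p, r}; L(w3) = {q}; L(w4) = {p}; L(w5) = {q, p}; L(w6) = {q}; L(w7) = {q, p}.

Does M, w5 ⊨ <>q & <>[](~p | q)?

At w5: <>q is true, <>[](~p | q) is true, so <>q & <>[](~p | q) is true.
  At w5: <>q requires q at some successor in {w0, w1, w4, w5, w7}.
    q holds at w1, so <>q is true at w5.
  At w5: <>[](~p | q) requires [](~p | q) at some successor in {w0, w1, w4, w5, w7}.
    [](~p | q) holds at w4, so <>[](~p | q) is true at w5.
      At w4: [](~p | q) requires ~p | q at every successor {w2, w3, w6}.
        At w2: ~p | q is true.
        At w3: ~p | q is true.
        At w6: ~p | q is true.
      So [](~p | q) is true at w4.

Yes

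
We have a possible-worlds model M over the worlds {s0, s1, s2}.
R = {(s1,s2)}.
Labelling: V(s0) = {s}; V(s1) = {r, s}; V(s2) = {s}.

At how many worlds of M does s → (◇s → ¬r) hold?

Let φ = s → (◇s → ¬r). Evaluate φ at each world:
  s0 (successors ∅): φ is true.
  s1 (successors {s2}): φ is false.
  s2 (successors ∅): φ is true.
For instance, at s1:
  At s1: s is true, ◇s → ¬r is false, so s → (◇s → ¬r) is false.
    At s1: ◇s is true, ¬r is false, so ◇s → ¬r is false.
      At s1: ◇s requires s at some successor in {s2}.
        s holds at s2, so ◇s is true at s1.
Satisfying worlds: {s0, s2}

2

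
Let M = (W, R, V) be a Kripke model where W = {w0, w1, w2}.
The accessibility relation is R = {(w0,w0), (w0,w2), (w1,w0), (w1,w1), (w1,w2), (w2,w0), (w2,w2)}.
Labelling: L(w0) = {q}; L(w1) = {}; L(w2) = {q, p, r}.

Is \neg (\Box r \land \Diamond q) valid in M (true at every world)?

Yes

Recall that \Box ψ holds at a world iff ψ holds at every accessible world, and \Diamond ψ holds iff ψ holds at some accessible world.
Let φ = \neg (\Box r \land \Diamond q). Evaluate φ at each world:
  w0 (successors {w0, w2}): φ is true.
  w1 (successors {w0, w1, w2}): φ is true.
  w2 (successors {w0, w2}): φ is true.
For instance, at w0:
  At w0: \Box r \land \Diamond q is false, so \neg (\Box r \land \Diamond q) is true.
    At w0: \Box r is false, \Diamond q is true, so \Box r \land \Diamond q is false.
      At w0: \Box r requires r at every successor {w0, w2}.
        r fails at w0, so \Box r is false at w0.
      At w0: \Diamond q requires q at some successor in {w0, w2}.
        q holds at w0, so \Diamond q is true at w0.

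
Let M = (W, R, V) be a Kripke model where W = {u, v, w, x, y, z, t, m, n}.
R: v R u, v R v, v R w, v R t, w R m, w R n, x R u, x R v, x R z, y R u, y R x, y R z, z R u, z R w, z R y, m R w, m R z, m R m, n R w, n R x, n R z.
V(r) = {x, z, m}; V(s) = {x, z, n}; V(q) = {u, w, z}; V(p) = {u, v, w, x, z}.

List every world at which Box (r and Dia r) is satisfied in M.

u, t

Let φ = Box (r and Dia r). Evaluate φ at each world:
  u (successors ∅): φ is true.
  v (successors {u, v, w, t}): φ is false.
  w (successors {m, n}): φ is false.
  x (successors {u, v, z}): φ is false.
  y (successors {u, x, z}): φ is false.
  z (successors {u, w, y}): φ is false.
  t (successors ∅): φ is true.
  m (successors {w, z, m}): φ is false.
  n (successors {w, x, z}): φ is false.
For instance, at x:
  At x: Box (r and Dia r) requires r and Dia r at every successor {u, v, z}.
    r and Dia r fails at u, so Box (r and Dia r) is false at x.
      At u: r is false, Dia r is false, so r and Dia r is false.
Satisfying worlds: {u, t}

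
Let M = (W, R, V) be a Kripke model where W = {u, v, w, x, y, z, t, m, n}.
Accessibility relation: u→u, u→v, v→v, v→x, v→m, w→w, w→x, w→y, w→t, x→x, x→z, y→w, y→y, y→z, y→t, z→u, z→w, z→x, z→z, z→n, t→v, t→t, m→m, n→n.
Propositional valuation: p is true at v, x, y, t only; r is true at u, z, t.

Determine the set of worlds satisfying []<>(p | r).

u, w, x, y, t

Let φ = []<>(p | r). Evaluate φ at each world:
  u (successors {u, v}): φ is true.
  v (successors {v, x, m}): φ is false.
  w (successors {w, x, y, t}): φ is true.
  x (successors {x, z}): φ is true.
  y (successors {w, y, z, t}): φ is true.
  z (successors {u, w, x, z, n}): φ is false.
  t (successors {v, t}): φ is true.
  m (successors {m}): φ is false.
  n (successors {n}): φ is false.
For instance, at w:
  At w: []<>(p | r) requires <>(p | r) at every successor {w, x, y, t}.
    At w: <>(p | r) is true.
    At x: <>(p | r) is true.
    At y: <>(p | r) is true.
    At t: <>(p | r) is true.
  So []<>(p | r) is true at w.
Satisfying worlds: {u, w, x, y, t}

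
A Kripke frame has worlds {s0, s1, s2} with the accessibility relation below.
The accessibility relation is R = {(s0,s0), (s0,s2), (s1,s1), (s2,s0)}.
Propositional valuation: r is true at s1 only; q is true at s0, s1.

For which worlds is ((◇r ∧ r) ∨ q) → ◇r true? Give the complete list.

s1, s2

Let φ = ((◇r ∧ r) ∨ q) → ◇r. Evaluate φ at each world:
  s0 (successors {s0, s2}): φ is false.
  s1 (successors {s1}): φ is true.
  s2 (successors {s0}): φ is true.
For instance, at s0:
  At s0: (◇r ∧ r) ∨ q is true, ◇r is false, so ((◇r ∧ r) ∨ q) → ◇r is false.
    At s0: ◇r ∧ r is false, q is true, so (◇r ∧ r) ∨ q is true.
      At s0: ◇r is false, r is false, so ◇r ∧ r is false.
    At s0: ◇r requires r at some successor in {s0, s2}.
      At s0: r is false.
      At s2: r is false.
    So ◇r is false at s0.
Satisfying worlds: {s1, s2}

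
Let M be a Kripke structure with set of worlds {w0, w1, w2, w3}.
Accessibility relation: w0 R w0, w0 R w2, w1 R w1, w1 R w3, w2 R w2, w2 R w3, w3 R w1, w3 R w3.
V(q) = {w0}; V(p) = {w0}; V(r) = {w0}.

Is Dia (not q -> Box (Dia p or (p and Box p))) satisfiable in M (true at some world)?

Yes

Let φ = Dia (not q -> Box (Dia p or (p and Box p))). Evaluate φ at each world:
  w0 (successors {w0, w2}): φ is true.
  w1 (successors {w1, w3}): φ is false.
  w2 (successors {w2, w3}): φ is false.
  w3 (successors {w1, w3}): φ is false.
Detail at w0 (witness):
  At w0: Dia (not q -> Box (Dia p or (p and Box p))) requires not q -> Box (Dia p or (p and Box p)) at some successor in {w0, w2}.
    not q -> Box (Dia p or (p and Box p)) holds at w0, so Dia (not q -> Box (Dia p or (p and Box p))) is true at w0.
      At w0: not q is false, Box (Dia p or (p and Box p)) is false, so not q -> Box (Dia p or (p and Box p)) is true.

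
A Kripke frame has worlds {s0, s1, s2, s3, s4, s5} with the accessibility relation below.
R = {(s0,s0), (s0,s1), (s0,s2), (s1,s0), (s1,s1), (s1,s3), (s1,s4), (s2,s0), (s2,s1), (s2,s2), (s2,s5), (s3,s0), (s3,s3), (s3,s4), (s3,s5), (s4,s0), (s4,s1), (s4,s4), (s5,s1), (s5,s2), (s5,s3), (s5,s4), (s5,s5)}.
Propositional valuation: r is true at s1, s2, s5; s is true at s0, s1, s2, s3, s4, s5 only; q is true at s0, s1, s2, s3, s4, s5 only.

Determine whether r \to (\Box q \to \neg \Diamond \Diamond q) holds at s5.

No

At s5: r is true, \Box q \to \neg \Diamond \Diamond q is false, so r \to (\Box q \to \neg \Diamond \Diamond q) is false.
  At s5: \Box q is true, \neg \Diamond \Diamond q is false, so \Box q \to \neg \Diamond \Diamond q is false.
    At s5: \Box q requires q at every successor {s1, s2, s3, s4, s5}.
      At s1: q is true.
      At s2: q is true.
      At s3: q is true.
      At s4: q is true.
      At s5: q is true.
    So \Box q is true at s5.
    At s5: \Diamond \Diamond q is true, so \neg \Diamond \Diamond q is false.
      At s5: \Diamond \Diamond q requires \Diamond q at some successor in {s1, s2, s3, s4, s5}.
        \Diamond q holds at s1, so \Diamond \Diamond q is true at s5.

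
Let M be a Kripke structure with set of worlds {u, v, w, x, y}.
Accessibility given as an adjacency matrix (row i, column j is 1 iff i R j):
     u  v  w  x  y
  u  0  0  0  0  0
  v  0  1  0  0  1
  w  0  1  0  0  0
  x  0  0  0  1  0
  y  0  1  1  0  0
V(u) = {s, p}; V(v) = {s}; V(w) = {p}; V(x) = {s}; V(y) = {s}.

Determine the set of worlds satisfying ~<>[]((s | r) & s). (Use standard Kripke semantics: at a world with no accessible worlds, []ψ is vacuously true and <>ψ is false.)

u

Let φ = ~<>[]((s | r) & s). Evaluate φ at each world:
  u (successors ∅): φ is true.
  v (successors {v, y}): φ is false.
  w (successors {v}): φ is false.
  x (successors {x}): φ is false.
  y (successors {v, w}): φ is false.
For instance, at x:
  At x: <>[]((s | r) & s) is true, so ~<>[]((s | r) & s) is false.
    At x: <>[]((s | r) & s) requires []((s | r) & s) at some successor in {x}.
      []((s | r) & s) holds at x, so <>[]((s | r) & s) is true at x.
Satisfying worlds: {u}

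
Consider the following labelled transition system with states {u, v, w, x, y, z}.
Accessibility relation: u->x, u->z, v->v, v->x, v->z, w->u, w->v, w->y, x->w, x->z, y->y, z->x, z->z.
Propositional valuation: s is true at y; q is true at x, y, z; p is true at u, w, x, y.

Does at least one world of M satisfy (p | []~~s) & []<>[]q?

Yes

Let φ = (p | []~~s) & []<>[]q. Evaluate φ at each world:
  u (successors {x, z}): φ is true.
  v (successors {v, x, z}): φ is false.
  w (successors {u, v, y}): φ is true.
  x (successors {w, z}): φ is true.
  y (successors {y}): φ is true.
  z (successors {x, z}): φ is false.
Detail at u (witness):
  At u: p | []~~s is true, []<>[]q is true, so (p | []~~s) & []<>[]q is true.
    At u: p is true, []~~s is false, so p | []~~s is true.
      At u: []~~s requires ~~s at every successor {x, z}.
        ~~s fails at x, so []~~s is false at u.
    At u: []<>[]q requires <>[]q at every successor {x, z}.
      At x: <>[]q is true.
      At z: <>[]q is true.
    So []<>[]q is true at u.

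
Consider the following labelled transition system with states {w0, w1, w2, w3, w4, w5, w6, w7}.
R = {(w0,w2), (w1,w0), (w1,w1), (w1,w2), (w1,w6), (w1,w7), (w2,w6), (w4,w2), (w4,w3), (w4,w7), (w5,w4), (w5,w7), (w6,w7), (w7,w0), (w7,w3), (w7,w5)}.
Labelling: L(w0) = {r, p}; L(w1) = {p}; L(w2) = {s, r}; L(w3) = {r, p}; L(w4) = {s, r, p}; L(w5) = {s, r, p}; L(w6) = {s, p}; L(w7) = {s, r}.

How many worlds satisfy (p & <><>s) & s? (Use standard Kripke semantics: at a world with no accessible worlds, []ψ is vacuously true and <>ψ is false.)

3

Let φ = (p & <><>s) & s. Evaluate φ at each world:
  w0 (successors {w2}): φ is false.
  w1 (successors {w0, w1, w2, w6, w7}): φ is false.
  w2 (successors {w6}): φ is false.
  w3 (successors ∅): φ is false.
  w4 (successors {w2, w3, w7}): φ is true.
  w5 (successors {w4, w7}): φ is true.
  w6 (successors {w7}): φ is true.
  w7 (successors {w0, w3, w5}): φ is false.
For instance, at w1:
  At w1: p & <><>s is true, s is false, so (p & <><>s) & s is false.
    At w1: p is true, <><>s is true, so p & <><>s is true.
      At w1: <><>s requires <>s at some successor in {w0, w1, w2, w6, w7}.
        <>s holds at w0, so <><>s is true at w1.
Satisfying worlds: {w4, w5, w6}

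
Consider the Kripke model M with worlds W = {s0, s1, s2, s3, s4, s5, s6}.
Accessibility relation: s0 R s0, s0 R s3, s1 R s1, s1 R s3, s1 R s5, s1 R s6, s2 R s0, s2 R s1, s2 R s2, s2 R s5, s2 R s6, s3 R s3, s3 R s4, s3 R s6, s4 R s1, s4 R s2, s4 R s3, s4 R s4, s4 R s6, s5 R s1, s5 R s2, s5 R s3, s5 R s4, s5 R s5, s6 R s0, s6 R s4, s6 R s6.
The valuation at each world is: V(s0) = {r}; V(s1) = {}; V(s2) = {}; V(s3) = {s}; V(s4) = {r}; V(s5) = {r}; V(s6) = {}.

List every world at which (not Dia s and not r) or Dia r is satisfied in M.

s0, s1, s2, s3, s4, s5, s6

Let φ = (not Dia s and not r) or Dia r. Evaluate φ at each world:
  s0 (successors {s0, s3}): φ is true.
  s1 (successors {s1, s3, s5, s6}): φ is true.
  s2 (successors {s0, s1, s2, s5, s6}): φ is true.
  s3 (successors {s3, s4, s6}): φ is true.
  s4 (successors {s1, s2, s3, s4, s6}): φ is true.
  s5 (successors {s1, s2, s3, s4, s5}): φ is true.
  s6 (successors {s0, s4, s6}): φ is true.
For instance, at s3:
  At s3: not Dia s and not r is false, Dia r is true, so (not Dia s and not r) or Dia r is true.
    At s3: not Dia s is false, not r is true, so not Dia s and not r is false.
      At s3: Dia s is true, so not Dia s is false.
    At s3: Dia r requires r at some successor in {s3, s4, s6}.
      r holds at s4, so Dia r is true at s3.
Satisfying worlds: {s0, s1, s2, s3, s4, s5, s6}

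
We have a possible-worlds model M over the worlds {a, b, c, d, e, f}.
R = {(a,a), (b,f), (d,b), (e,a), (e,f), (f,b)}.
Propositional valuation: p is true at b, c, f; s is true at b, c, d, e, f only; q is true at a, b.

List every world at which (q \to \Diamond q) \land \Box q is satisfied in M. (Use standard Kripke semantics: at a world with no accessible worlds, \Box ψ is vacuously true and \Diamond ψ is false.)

Recall that \Box ψ holds at a world iff ψ holds at every accessible world, and \Diamond ψ holds iff ψ holds at some accessible world.
Let φ = (q \to \Diamond q) \land \Box q. Evaluate φ at each world:
  a (successors {a}): φ is true.
  b (successors {f}): φ is false.
  c (successors ∅): φ is true.
  d (successors {b}): φ is true.
  e (successors {a, f}): φ is false.
  f (successors {b}): φ is true.
For instance, at d:
  At d: q \to \Diamond q is true, \Box q is true, so (q \to \Diamond q) \land \Box q is true.
    At d: q is false, \Diamond q is true, so q \to \Diamond q is true.
      At d: \Diamond q requires q at some successor in {b}.
        q holds at b, so \Diamond q is true at d.
    At d: \Box q requires q at every successor {b}.
      At b: q is true.
    So \Box q is true at d.
Satisfying worlds: {a, c, d, f}

a, c, d, f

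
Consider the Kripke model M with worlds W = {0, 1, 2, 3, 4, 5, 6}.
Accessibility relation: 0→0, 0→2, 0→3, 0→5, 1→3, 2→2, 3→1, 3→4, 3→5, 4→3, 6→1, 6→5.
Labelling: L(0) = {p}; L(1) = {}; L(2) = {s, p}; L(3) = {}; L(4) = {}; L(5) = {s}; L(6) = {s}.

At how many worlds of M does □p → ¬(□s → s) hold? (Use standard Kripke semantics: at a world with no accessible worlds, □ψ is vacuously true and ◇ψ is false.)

5

Let φ = □p → ¬(□s → s). Evaluate φ at each world:
  0 (successors {0, 2, 3, 5}): φ is true.
  1 (successors {3}): φ is true.
  2 (successors {2}): φ is false.
  3 (successors {1, 4, 5}): φ is true.
  4 (successors {3}): φ is true.
  5 (successors ∅): φ is false.
  6 (successors {1, 5}): φ is true.
For instance, at 0:
  At 0: □p is false, ¬(□s → s) is false, so □p → ¬(□s → s) is true.
    At 0: □p requires p at every successor {0, 2, 3, 5}.
      p fails at 3, so □p is false at 0.
    At 0: □s → s is true, so ¬(□s → s) is false.
      At 0: □s is false, s is false, so □s → s is true.
Satisfying worlds: {0, 1, 3, 4, 6}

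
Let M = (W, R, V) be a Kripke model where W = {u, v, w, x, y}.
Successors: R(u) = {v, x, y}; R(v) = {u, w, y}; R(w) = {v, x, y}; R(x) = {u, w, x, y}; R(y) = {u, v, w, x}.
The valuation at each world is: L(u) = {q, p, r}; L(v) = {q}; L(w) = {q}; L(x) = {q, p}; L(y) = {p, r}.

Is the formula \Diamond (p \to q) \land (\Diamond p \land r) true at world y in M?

Yes

At y: \Diamond (p \to q) is true, \Diamond p \land r is true, so \Diamond (p \to q) \land (\Diamond p \land r) is true.
  At y: \Diamond (p \to q) requires p \to q at some successor in {u, v, w, x}.
    p \to q holds at u, so \Diamond (p \to q) is true at y.
  At y: \Diamond p is true, r is true, so \Diamond p \land r is true.
    At y: \Diamond p requires p at some successor in {u, v, w, x}.
      p holds at u, so \Diamond p is true at y.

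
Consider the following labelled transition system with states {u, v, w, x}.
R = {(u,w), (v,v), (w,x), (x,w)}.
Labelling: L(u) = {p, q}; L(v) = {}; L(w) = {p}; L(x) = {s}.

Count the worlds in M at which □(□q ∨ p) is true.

2

Let φ = □(□q ∨ p). Evaluate φ at each world:
  u (successors {w}): φ is true.
  v (successors {v}): φ is false.
  w (successors {x}): φ is false.
  x (successors {w}): φ is true.
For instance, at v:
  At v: □(□q ∨ p) requires □q ∨ p at every successor {v}.
    □q ∨ p fails at v, so □(□q ∨ p) is false at v.
      At v: □q is false, p is false, so □q ∨ p is false.
Satisfying worlds: {u, x}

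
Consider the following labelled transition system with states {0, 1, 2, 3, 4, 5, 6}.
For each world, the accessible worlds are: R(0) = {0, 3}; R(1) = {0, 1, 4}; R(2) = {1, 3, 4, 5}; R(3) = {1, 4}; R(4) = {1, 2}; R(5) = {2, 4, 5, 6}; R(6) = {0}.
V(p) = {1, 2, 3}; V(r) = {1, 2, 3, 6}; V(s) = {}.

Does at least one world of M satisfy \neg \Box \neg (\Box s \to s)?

Let φ = \neg \Box \neg (\Box s \to s). Evaluate φ at each world:
  0 (successors {0, 3}): φ is true.
  1 (successors {0, 1, 4}): φ is true.
  2 (successors {1, 3, 4, 5}): φ is true.
  3 (successors {1, 4}): φ is true.
  4 (successors {1, 2}): φ is true.
  5 (successors {2, 4, 5, 6}): φ is true.
  6 (successors {0}): φ is true.
Detail at 0 (witness):
  At 0: \Box \neg (\Box s \to s) is false, so \neg \Box \neg (\Box s \to s) is true.
    At 0: \Box \neg (\Box s \to s) requires \neg (\Box s \to s) at every successor {0, 3}.
      \neg (\Box s \to s) fails at 0, so \Box \neg (\Box s \to s) is false at 0.

Yes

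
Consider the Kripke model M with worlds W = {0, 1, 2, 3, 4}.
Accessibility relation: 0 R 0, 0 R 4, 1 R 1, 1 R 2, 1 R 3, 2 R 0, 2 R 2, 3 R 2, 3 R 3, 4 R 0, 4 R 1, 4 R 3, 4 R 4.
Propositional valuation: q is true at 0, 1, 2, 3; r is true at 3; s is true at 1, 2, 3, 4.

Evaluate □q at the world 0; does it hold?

At 0: □q requires q at every successor {0, 4}.
  q fails at 4, so □q is false at 0.

No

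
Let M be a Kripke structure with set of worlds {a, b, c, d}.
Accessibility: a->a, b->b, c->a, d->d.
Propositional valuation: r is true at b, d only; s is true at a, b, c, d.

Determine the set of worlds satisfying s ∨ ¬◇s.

a, b, c, d

Let φ = s ∨ ¬◇s. Evaluate φ at each world:
  a (successors {a}): φ is true.
  b (successors {b}): φ is true.
  c (successors {a}): φ is true.
  d (successors {d}): φ is true.
For instance, at b:
  At b: s is true, ¬◇s is false, so s ∨ ¬◇s is true.
    At b: ◇s is true, so ¬◇s is false.
      At b: ◇s requires s at some successor in {b}.
        s holds at b, so ◇s is true at b.
Satisfying worlds: {a, b, c, d}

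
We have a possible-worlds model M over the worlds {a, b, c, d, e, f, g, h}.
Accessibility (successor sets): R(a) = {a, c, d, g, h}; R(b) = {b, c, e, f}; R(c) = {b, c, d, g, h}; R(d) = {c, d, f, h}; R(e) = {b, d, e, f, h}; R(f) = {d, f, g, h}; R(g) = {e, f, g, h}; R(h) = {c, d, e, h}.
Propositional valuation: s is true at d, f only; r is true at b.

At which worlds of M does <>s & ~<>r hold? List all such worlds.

Let φ = <>s & ~<>r. Evaluate φ at each world:
  a (successors {a, c, d, g, h}): φ is true.
  b (successors {b, c, e, f}): φ is false.
  c (successors {b, c, d, g, h}): φ is false.
  d (successors {c, d, f, h}): φ is true.
  e (successors {b, d, e, f, h}): φ is false.
  f (successors {d, f, g, h}): φ is true.
  g (successors {e, f, g, h}): φ is true.
  h (successors {c, d, e, h}): φ is true.
For instance, at e:
  At e: <>s is true, ~<>r is false, so <>s & ~<>r is false.
    At e: <>s requires s at some successor in {b, d, e, f, h}.
      s holds at d, so <>s is true at e.
    At e: <>r is true, so ~<>r is false.
      At e: <>r requires r at some successor in {b, d, e, f, h}.
        r holds at b, so <>r is true at e.
Satisfying worlds: {a, d, f, g, h}

a, d, f, g, h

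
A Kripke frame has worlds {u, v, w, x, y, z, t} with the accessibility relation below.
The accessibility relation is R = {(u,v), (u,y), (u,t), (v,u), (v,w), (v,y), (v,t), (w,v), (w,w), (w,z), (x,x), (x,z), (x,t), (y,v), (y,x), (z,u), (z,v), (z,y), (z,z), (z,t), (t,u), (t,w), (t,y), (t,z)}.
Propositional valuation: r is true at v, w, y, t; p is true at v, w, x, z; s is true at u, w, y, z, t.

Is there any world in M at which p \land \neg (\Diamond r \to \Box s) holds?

Yes

Let φ = p \land \neg (\Diamond r \to \Box s). Evaluate φ at each world:
  u (successors {v, y, t}): φ is false.
  v (successors {u, w, y, t}): φ is false.
  w (successors {v, w, z}): φ is true.
  x (successors {x, z, t}): φ is true.
  y (successors {v, x}): φ is false.
  z (successors {u, v, y, z, t}): φ is true.
  t (successors {u, w, y, z}): φ is false.
Detail at w (witness):
  At w: p is true, \neg (\Diamond r \to \Box s) is true, so p \land \neg (\Diamond r \to \Box s) is true.
    At w: \Diamond r \to \Box s is false, so \neg (\Diamond r \to \Box s) is true.
      At w: \Diamond r is true, \Box s is false, so \Diamond r \to \Box s is false.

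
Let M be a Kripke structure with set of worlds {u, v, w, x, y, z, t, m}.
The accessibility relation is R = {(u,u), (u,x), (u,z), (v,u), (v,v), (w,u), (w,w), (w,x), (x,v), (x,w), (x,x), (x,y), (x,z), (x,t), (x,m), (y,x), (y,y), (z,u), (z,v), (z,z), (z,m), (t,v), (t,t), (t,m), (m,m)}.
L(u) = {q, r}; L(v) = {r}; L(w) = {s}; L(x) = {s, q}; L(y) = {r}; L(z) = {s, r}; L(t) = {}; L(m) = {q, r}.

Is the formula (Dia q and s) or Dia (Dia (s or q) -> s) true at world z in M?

At z: Dia q and s is true, Dia (Dia (s or q) -> s) is true, so (Dia q and s) or Dia (Dia (s or q) -> s) is true.
  At z: Dia q is true, s is true, so Dia q and s is true.
    At z: Dia q requires q at some successor in {u, v, z, m}.
      q holds at u, so Dia q is true at z.
  At z: Dia (Dia (s or q) -> s) requires Dia (s or q) -> s at some successor in {u, v, z, m}.
    Dia (s or q) -> s holds at z, so Dia (Dia (s or q) -> s) is true at z.
      At z: Dia (s or q) is true, s is true, so Dia (s or q) -> s is true.

Yes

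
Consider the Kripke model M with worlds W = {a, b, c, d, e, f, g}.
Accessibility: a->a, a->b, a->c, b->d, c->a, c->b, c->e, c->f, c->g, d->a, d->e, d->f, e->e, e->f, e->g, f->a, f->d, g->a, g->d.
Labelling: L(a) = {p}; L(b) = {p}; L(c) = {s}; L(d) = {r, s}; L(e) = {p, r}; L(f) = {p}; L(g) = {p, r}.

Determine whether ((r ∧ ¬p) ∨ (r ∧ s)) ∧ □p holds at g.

Recall that □ψ holds at a world iff ψ holds at every accessible world, and ◇ψ holds iff ψ holds at some accessible world.
At g: (r ∧ ¬p) ∨ (r ∧ s) is false, □p is false, so ((r ∧ ¬p) ∨ (r ∧ s)) ∧ □p is false.
  At g: □p requires p at every successor {a, d}.
    p fails at d, so □p is false at g.

No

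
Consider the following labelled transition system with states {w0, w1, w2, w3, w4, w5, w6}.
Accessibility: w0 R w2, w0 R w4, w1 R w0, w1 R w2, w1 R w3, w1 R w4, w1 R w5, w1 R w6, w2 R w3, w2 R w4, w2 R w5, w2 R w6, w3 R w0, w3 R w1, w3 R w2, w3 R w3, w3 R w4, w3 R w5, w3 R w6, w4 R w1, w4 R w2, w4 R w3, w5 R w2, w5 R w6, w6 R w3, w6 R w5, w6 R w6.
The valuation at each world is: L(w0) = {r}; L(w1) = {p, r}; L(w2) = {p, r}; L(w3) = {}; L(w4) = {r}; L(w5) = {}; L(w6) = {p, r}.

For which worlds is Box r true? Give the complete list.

Let φ = Box r. Evaluate φ at each world:
  w0 (successors {w2, w4}): φ is true.
  w1 (successors {w0, w2, w3, w4, w5, w6}): φ is false.
  w2 (successors {w3, w4, w5, w6}): φ is false.
  w3 (successors {w0, w1, w2, w3, w4, w5, w6}): φ is false.
  w4 (successors {w1, w2, w3}): φ is false.
  w5 (successors {w2, w6}): φ is true.
  w6 (successors {w3, w5, w6}): φ is false.
For instance, at w6:
  At w6: Box r requires r at every successor {w3, w5, w6}.
    r fails at w3, so Box r is false at w6.
Satisfying worlds: {w0, w5}

w0, w5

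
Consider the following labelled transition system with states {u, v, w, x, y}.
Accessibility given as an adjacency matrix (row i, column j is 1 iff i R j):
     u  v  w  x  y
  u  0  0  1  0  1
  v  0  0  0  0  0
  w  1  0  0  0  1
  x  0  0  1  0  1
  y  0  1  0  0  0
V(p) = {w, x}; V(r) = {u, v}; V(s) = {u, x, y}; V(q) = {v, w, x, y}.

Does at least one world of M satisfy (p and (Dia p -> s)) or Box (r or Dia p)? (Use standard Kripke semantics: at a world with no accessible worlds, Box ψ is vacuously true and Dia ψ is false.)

Yes

Let φ = (p and (Dia p -> s)) or Box (r or Dia p). Evaluate φ at each world:
  u (successors {w, y}): φ is false.
  v (successors ∅): φ is true.
  w (successors {u, y}): φ is true.
  x (successors {w, y}): φ is true.
  y (successors {v}): φ is true.
Detail at v (witness):
  At v: p and (Dia p -> s) is false, Box (r or Dia p) is true, so (p and (Dia p -> s)) or Box (r or Dia p) is true.
    At v: p is false, Dia p -> s is true, so p and (Dia p -> s) is false.
      At v: Dia p is false, s is false, so Dia p -> s is true.
    At v: no accessible worlds, so Box (r or Dia p) holds vacuously.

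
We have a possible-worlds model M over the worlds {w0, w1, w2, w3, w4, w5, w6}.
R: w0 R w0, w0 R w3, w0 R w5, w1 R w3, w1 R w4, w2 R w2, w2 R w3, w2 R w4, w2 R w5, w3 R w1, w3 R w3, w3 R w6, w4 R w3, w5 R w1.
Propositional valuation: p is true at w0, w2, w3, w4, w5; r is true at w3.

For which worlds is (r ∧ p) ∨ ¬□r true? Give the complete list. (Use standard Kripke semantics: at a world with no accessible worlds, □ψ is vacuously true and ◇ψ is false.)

Let φ = (r ∧ p) ∨ ¬□r. Evaluate φ at each world:
  w0 (successors {w0, w3, w5}): φ is true.
  w1 (successors {w3, w4}): φ is true.
  w2 (successors {w2, w3, w4, w5}): φ is true.
  w3 (successors {w1, w3, w6}): φ is true.
  w4 (successors {w3}): φ is false.
  w5 (successors {w1}): φ is true.
  w6 (successors ∅): φ is false.
For instance, at w2:
  At w2: r ∧ p is false, ¬□r is true, so (r ∧ p) ∨ ¬□r is true.
    At w2: □r is false, so ¬□r is true.
      At w2: □r requires r at every successor {w2, w3, w4, w5}.
        r fails at w2, so □r is false at w2.
Satisfying worlds: {w0, w1, w2, w3, w5}

w0, w1, w2, w3, w5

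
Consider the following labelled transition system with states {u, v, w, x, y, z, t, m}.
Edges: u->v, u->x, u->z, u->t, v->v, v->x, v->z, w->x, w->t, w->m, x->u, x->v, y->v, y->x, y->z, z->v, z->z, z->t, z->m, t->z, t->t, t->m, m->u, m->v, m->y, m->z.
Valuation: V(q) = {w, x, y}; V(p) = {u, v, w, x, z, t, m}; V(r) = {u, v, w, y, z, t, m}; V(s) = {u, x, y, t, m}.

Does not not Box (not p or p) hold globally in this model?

Let φ = not not Box (not p or p). Evaluate φ at each world:
  u (successors {v, x, z, t}): φ is true.
  v (successors {v, x, z}): φ is true.
  w (successors {x, t, m}): φ is true.
  x (successors {u, v}): φ is true.
  y (successors {v, x, z}): φ is true.
  z (successors {v, z, t, m}): φ is true.
  t (successors {z, t, m}): φ is true.
  m (successors {u, v, y, z}): φ is true.
For instance, at w:
  At w: not Box (not p or p) is false, so not not Box (not p or p) is true.
    At w: Box (not p or p) is true, so not Box (not p or p) is false.
      At w: Box (not p or p) requires not p or p at every successor {x, t, m}.
        At x: not p or p is true.
        At t: not p or p is true.
        At m: not p or p is true.
      So Box (not p or p) is true at w.

Yes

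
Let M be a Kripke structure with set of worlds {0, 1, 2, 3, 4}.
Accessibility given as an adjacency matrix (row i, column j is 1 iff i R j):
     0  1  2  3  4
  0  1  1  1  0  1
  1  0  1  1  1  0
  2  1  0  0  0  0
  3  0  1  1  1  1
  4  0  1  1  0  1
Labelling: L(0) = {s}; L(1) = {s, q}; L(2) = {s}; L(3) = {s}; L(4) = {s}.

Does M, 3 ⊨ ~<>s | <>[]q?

No

At 3: ~<>s is false, <>[]q is false, so ~<>s | <>[]q is false.
  At 3: <>s is true, so ~<>s is false.
    At 3: <>s requires s at some successor in {1, 2, 3, 4}.
      s holds at 1, so <>s is true at 3.
  At 3: <>[]q requires []q at some successor in {1, 2, 3, 4}.
    At 1: []q is false.
    At 2: []q is false.
    At 3: []q is false.
    At 4: []q is false.
  So <>[]q is false at 3.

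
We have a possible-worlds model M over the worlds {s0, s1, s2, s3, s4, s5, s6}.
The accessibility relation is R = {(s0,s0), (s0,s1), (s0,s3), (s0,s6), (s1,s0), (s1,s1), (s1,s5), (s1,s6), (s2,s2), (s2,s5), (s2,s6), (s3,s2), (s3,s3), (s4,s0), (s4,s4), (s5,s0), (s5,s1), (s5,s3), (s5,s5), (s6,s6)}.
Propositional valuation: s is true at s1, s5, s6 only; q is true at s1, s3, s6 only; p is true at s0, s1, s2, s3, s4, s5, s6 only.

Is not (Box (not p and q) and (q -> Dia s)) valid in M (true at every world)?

Yes

Let φ = not (Box (not p and q) and (q -> Dia s)). Evaluate φ at each world:
  s0 (successors {s0, s1, s3, s6}): φ is true.
  s1 (successors {s0, s1, s5, s6}): φ is true.
  s2 (successors {s2, s5, s6}): φ is true.
  s3 (successors {s2, s3}): φ is true.
  s4 (successors {s0, s4}): φ is true.
  s5 (successors {s0, s1, s3, s5}): φ is true.
  s6 (successors {s6}): φ is true.
For instance, at s5:
  At s5: Box (not p and q) and (q -> Dia s) is false, so not (Box (not p and q) and (q -> Dia s)) is true.
    At s5: Box (not p and q) is false, q -> Dia s is true, so Box (not p and q) and (q -> Dia s) is false.
      At s5: Box (not p and q) requires not p and q at every successor {s0, s1, s3, s5}.
        not p and q fails at s0, so Box (not p and q) is false at s5.
      At s5: q is false, Dia s is true, so q -> Dia s is true.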